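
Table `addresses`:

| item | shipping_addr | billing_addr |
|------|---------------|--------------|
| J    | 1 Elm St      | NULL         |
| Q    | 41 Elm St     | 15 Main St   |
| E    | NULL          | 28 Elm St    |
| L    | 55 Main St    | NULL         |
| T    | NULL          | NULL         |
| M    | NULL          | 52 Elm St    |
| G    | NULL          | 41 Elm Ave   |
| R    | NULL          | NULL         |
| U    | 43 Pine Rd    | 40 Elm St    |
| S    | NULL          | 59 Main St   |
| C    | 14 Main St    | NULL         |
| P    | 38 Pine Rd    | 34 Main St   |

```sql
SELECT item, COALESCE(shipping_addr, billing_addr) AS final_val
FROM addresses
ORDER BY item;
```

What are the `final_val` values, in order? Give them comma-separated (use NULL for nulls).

14 Main St, 28 Elm St, 41 Elm Ave, 1 Elm St, 55 Main St, 52 Elm St, 38 Pine Rd, 41 Elm St, NULL, 59 Main St, NULL, 43 Pine Rd

item=C: shipping_addr=14 Main St → 14 Main St
item=E: shipping_addr=NULL, billing_addr=28 Elm St → 28 Elm St
item=G: shipping_addr=NULL, billing_addr=41 Elm Ave → 41 Elm Ave
item=J: shipping_addr=1 Elm St → 1 Elm St
item=L: shipping_addr=55 Main St → 55 Main St
item=M: shipping_addr=NULL, billing_addr=52 Elm St → 52 Elm St
item=P: shipping_addr=38 Pine Rd → 38 Pine Rd
item=Q: shipping_addr=41 Elm St → 41 Elm St
item=R: shipping_addr=NULL, billing_addr=NULL (all NULL) → NULL
item=S: shipping_addr=NULL, billing_addr=59 Main St → 59 Main St
item=T: shipping_addr=NULL, billing_addr=NULL (all NULL) → NULL
item=U: shipping_addr=43 Pine Rd → 43 Pine Rd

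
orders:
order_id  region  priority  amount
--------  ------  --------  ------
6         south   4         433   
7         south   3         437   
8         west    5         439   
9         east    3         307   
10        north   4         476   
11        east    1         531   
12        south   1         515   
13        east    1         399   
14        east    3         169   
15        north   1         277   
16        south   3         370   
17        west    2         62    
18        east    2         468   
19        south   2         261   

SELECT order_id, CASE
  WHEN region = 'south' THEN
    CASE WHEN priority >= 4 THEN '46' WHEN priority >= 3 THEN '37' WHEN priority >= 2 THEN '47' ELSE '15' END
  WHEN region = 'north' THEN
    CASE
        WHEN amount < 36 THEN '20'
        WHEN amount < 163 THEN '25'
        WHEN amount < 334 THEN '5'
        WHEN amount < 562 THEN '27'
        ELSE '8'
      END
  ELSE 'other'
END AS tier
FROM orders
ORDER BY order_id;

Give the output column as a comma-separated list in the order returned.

46, 37, other, other, 27, other, 15, other, other, 5, 37, other, other, 47

order_id=6: region='south' → inner[priority >= 4] → 46
order_id=7: region='south' → inner[priority >= 3] → 37
order_id=8: region='west' → outer ELSE → other
order_id=9: region='east' → outer ELSE → other
order_id=10: region='north' → inner[amount < 562] → 27
order_id=11: region='east' → outer ELSE → other
order_id=12: region='south' → inner[ELSE] → 15
order_id=13: region='east' → outer ELSE → other
order_id=14: region='east' → outer ELSE → other
order_id=15: region='north' → inner[amount < 334] → 5
order_id=16: region='south' → inner[priority >= 3] → 37
order_id=17: region='west' → outer ELSE → other
order_id=18: region='east' → outer ELSE → other
order_id=19: region='south' → inner[priority >= 2] → 47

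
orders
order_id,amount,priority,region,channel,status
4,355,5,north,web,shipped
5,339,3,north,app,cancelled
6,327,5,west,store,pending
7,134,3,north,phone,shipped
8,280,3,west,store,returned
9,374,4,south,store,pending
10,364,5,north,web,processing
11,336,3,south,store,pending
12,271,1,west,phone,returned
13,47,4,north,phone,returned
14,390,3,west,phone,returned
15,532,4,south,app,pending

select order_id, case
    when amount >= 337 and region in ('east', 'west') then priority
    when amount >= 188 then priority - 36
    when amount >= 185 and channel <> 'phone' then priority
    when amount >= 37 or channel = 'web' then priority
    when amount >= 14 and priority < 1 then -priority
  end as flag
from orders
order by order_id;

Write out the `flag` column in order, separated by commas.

order_id=4: amount >= 188 → -31
order_id=5: amount >= 188 → -33
order_id=6: amount >= 188 → -31
order_id=7: amount >= 37 or channel = 'web' → 3
order_id=8: amount >= 188 → -33
order_id=9: amount >= 188 → -32
order_id=10: amount >= 188 → -31
order_id=11: amount >= 188 → -33
order_id=12: amount >= 188 → -35
order_id=13: amount >= 37 or channel = 'web' → 4
order_id=14: amount >= 337 and region in ('east', 'west') → 3
order_id=15: amount >= 188 → -32

-31, -33, -31, 3, -33, -32, -31, -33, -35, 4, 3, -32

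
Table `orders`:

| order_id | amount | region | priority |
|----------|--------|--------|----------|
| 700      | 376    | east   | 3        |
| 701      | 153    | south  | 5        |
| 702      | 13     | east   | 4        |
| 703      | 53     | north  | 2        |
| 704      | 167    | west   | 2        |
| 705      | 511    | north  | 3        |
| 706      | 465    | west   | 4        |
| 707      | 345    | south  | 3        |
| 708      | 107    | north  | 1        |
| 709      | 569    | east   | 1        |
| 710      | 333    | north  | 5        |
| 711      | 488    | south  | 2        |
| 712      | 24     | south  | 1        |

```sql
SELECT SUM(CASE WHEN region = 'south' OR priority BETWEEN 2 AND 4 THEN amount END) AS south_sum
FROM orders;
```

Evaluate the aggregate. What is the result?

2595

order_id=700: ✓ → 376
order_id=701: ✓ → 153
order_id=702: ✓ → 13
order_id=703: ✓ → 53
order_id=704: ✓ → 167
order_id=705: ✓ → 511
order_id=706: ✓ → 465
order_id=707: ✓ → 345
order_id=708: ✗
order_id=709: ✗
order_id=710: ✗
order_id=711: ✓ → 488
order_id=712: ✓ → 24
south_sum = 376 + 153 + 13 + 53 + 167 + 511 + 465 + 345 + 488 + 24 = 2595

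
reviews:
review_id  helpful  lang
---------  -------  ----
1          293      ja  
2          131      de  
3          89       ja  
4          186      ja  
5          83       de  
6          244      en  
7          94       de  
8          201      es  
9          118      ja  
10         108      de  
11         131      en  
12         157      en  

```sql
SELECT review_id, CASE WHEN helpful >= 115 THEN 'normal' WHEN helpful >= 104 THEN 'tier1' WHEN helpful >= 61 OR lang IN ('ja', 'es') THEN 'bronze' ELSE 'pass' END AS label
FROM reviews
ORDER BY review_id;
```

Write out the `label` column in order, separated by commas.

normal, normal, bronze, normal, bronze, normal, bronze, normal, normal, tier1, normal, normal

review_id=1: helpful >= 115 → normal
review_id=2: helpful >= 115 → normal
review_id=3: helpful >= 61 OR lang IN ('ja', 'es') → bronze
review_id=4: helpful >= 115 → normal
review_id=5: helpful >= 61 OR lang IN ('ja', 'es') → bronze
review_id=6: helpful >= 115 → normal
review_id=7: helpful >= 61 OR lang IN ('ja', 'es') → bronze
review_id=8: helpful >= 115 → normal
review_id=9: helpful >= 115 → normal
review_id=10: helpful >= 104 → tier1
review_id=11: helpful >= 115 → normal
review_id=12: helpful >= 115 → normal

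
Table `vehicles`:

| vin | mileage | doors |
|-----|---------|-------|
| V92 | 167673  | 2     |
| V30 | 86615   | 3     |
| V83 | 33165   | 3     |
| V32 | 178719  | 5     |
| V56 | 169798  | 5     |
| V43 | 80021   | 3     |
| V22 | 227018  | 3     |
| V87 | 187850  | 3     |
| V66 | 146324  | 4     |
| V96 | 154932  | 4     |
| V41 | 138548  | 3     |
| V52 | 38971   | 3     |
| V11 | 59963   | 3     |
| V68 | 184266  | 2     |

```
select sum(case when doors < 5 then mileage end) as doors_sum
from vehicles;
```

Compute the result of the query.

vin=V92: ✓ → 167673
vin=V30: ✓ → 86615
vin=V83: ✓ → 33165
vin=V32: ✗
vin=V56: ✗
vin=V43: ✓ → 80021
vin=V22: ✓ → 227018
vin=V87: ✓ → 187850
vin=V66: ✓ → 146324
vin=V96: ✓ → 154932
vin=V41: ✓ → 138548
vin=V52: ✓ → 38971
vin=V11: ✓ → 59963
vin=V68: ✓ → 184266
doors_sum = 167673 + 86615 + 33165 + 80021 + 227018 + 187850 + 146324 + 154932 + 138548 + 38971 + 59963 + 184266 = 1505346

1505346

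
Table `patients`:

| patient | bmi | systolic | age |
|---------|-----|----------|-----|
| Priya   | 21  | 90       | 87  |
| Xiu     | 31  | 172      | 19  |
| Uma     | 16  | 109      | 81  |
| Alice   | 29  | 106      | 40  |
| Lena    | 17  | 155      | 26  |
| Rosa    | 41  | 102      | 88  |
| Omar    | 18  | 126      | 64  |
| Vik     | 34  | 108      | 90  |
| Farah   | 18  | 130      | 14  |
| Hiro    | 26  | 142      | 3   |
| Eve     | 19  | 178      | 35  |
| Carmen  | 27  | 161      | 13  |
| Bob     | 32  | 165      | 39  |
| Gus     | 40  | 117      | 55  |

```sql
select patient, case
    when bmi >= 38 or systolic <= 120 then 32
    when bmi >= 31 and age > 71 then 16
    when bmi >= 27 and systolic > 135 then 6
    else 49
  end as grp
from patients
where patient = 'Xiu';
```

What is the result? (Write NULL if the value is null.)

patient = Xiu: bmi=31, systolic=172, age=19.
bmi >= 38 or systolic <= 120 → false
bmi >= 31 and age > 71 → false
bmi >= 27 and systolic > 135 → true → 6

6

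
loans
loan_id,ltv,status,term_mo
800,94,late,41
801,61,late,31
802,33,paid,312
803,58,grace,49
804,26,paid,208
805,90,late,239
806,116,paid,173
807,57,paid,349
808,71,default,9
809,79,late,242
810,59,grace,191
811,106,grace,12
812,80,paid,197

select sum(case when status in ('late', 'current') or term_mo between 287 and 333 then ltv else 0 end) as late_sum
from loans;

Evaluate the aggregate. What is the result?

loan_id=800: ✓ → 94
loan_id=801: ✓ → 61
loan_id=802: ✓ → 33
loan_id=803: ✗
loan_id=804: ✗
loan_id=805: ✓ → 90
loan_id=806: ✗
loan_id=807: ✗
loan_id=808: ✗
loan_id=809: ✓ → 79
loan_id=810: ✗
loan_id=811: ✗
loan_id=812: ✗
late_sum = 94 + 61 + 33 + 90 + 79 = 357

357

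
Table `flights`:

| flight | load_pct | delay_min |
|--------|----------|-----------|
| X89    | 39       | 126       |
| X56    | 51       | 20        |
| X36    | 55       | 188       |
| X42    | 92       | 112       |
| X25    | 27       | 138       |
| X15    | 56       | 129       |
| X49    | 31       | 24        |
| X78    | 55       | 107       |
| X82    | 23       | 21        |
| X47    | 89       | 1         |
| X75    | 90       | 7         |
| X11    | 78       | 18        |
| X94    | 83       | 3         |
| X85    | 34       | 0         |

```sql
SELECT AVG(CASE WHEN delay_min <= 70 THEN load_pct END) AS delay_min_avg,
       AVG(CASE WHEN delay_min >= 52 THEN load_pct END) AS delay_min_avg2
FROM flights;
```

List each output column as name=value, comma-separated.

delay_min_avg=59.875, delay_min_avg2=54

[delay_min_avg: delay_min <= 70]
flight=X89: ✗
flight=X56: ✓ → 51
flight=X36: ✗
flight=X42: ✗
flight=X25: ✗
flight=X15: ✗
flight=X49: ✓ → 31
flight=X78: ✗
flight=X82: ✓ → 23
flight=X47: ✓ → 89
flight=X75: ✓ → 90
flight=X11: ✓ → 78
flight=X94: ✓ → 83
flight=X85: ✓ → 34
delay_min_avg = (51 + 31 + 23 + 89 + 90 + 78 + 83 + 34) / 8 = 59.875
—
[delay_min_avg2: delay_min >= 52]
flight=X89: ✓ → 39
flight=X56: ✗
flight=X36: ✓ → 55
flight=X42: ✓ → 92
flight=X25: ✓ → 27
flight=X15: ✓ → 56
flight=X49: ✗
flight=X78: ✓ → 55
flight=X82: ✗
flight=X47: ✗
flight=X75: ✗
flight=X11: ✗
flight=X94: ✗
flight=X85: ✗
delay_min_avg2 = (39 + 55 + 92 + 27 + 56 + 55) / 6 = 54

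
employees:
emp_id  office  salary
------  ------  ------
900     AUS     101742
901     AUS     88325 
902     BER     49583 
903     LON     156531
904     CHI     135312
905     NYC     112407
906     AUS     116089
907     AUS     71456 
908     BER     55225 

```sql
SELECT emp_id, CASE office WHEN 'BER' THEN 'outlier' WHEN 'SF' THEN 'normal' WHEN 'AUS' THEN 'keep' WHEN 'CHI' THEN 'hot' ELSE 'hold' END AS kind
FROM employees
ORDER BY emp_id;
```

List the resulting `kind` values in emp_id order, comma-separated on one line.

keep, keep, outlier, hold, hot, hold, keep, keep, outlier

emp_id=900: office='AUS' → keep
emp_id=901: office='AUS' → keep
emp_id=902: office='BER' → outlier
emp_id=903: ELSE → hold
emp_id=904: office='CHI' → hot
emp_id=905: ELSE → hold
emp_id=906: office='AUS' → keep
emp_id=907: office='AUS' → keep
emp_id=908: office='BER' → outlier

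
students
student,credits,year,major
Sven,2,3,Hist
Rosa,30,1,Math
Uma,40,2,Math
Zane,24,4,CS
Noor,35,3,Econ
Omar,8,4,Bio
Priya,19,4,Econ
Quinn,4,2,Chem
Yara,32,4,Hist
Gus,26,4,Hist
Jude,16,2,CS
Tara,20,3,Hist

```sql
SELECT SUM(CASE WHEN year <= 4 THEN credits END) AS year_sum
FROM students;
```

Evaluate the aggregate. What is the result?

256

student=Sven: ✓ → 2
student=Rosa: ✓ → 30
student=Uma: ✓ → 40
student=Zane: ✓ → 24
student=Noor: ✓ → 35
student=Omar: ✓ → 8
student=Priya: ✓ → 19
student=Quinn: ✓ → 4
student=Yara: ✓ → 32
student=Gus: ✓ → 26
student=Jude: ✓ → 16
student=Tara: ✓ → 20
year_sum = 2 + 30 + 40 + 24 + 35 + 8 + 19 + 4 + 32 + 26 + 16 + 20 = 256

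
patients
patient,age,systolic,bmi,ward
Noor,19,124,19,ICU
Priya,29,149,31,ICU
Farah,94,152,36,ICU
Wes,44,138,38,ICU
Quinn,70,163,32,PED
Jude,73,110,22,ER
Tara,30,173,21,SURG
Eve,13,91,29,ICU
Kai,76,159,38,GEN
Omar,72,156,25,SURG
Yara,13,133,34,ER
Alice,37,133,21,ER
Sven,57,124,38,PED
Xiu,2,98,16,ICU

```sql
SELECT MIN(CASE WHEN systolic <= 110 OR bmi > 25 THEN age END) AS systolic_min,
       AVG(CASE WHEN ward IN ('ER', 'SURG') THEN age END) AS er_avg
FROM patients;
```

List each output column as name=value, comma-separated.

[systolic_min: systolic <= 110 OR bmi > 25]
patient=Noor: ✗
patient=Priya: ✓ → 29
patient=Farah: ✓ → 94
patient=Wes: ✓ → 44
patient=Quinn: ✓ → 70
patient=Jude: ✓ → 73
patient=Tara: ✗
patient=Eve: ✓ → 13
patient=Kai: ✓ → 76
patient=Omar: ✗
patient=Yara: ✓ → 13
patient=Alice: ✗
patient=Sven: ✓ → 57
patient=Xiu: ✓ → 2
systolic_min = MIN(29, 94, 44, 70, 73, 13, 76, 13, 57, 2) = 2
—
[er_avg: ward IN ('ER', 'SURG')]
patient=Noor: ✗
patient=Priya: ✗
patient=Farah: ✗
patient=Wes: ✗
patient=Quinn: ✗
patient=Jude: ✓ → 73
patient=Tara: ✓ → 30
patient=Eve: ✗
patient=Kai: ✗
patient=Omar: ✓ → 72
patient=Yara: ✓ → 13
patient=Alice: ✓ → 37
patient=Sven: ✗
patient=Xiu: ✗
er_avg = (73 + 30 + 72 + 13 + 37) / 5 = 45

systolic_min=2, er_avg=45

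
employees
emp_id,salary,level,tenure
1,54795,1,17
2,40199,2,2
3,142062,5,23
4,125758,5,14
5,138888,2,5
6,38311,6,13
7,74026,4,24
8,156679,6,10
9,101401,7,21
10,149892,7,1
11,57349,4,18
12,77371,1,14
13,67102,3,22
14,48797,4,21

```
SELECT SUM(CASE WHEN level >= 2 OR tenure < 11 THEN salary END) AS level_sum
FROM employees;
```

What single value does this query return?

1140464

emp_id=1: ✗
emp_id=2: ✓ → 40199
emp_id=3: ✓ → 142062
emp_id=4: ✓ → 125758
emp_id=5: ✓ → 138888
emp_id=6: ✓ → 38311
emp_id=7: ✓ → 74026
emp_id=8: ✓ → 156679
emp_id=9: ✓ → 101401
emp_id=10: ✓ → 149892
emp_id=11: ✓ → 57349
emp_id=12: ✗
emp_id=13: ✓ → 67102
emp_id=14: ✓ → 48797
level_sum = 40199 + 142062 + 125758 + 138888 + 38311 + 74026 + 156679 + 101401 + 149892 + 57349 + 67102 + 48797 = 1140464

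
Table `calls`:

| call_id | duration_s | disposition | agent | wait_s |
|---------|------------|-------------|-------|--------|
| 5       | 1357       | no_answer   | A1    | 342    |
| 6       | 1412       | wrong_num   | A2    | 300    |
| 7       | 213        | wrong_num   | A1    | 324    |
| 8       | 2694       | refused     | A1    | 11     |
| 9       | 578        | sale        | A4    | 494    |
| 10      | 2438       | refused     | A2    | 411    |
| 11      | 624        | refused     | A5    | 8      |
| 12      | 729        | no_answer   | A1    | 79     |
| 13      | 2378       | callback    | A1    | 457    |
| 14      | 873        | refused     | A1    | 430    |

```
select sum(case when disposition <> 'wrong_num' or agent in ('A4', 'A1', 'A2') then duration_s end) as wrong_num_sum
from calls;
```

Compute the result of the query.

call_id=5: ✓ → 1357
call_id=6: ✓ → 1412
call_id=7: ✓ → 213
call_id=8: ✓ → 2694
call_id=9: ✓ → 578
call_id=10: ✓ → 2438
call_id=11: ✓ → 624
call_id=12: ✓ → 729
call_id=13: ✓ → 2378
call_id=14: ✓ → 873
wrong_num_sum = 1357 + 1412 + 213 + 2694 + 578 + 2438 + 624 + 729 + 2378 + 873 = 13296

13296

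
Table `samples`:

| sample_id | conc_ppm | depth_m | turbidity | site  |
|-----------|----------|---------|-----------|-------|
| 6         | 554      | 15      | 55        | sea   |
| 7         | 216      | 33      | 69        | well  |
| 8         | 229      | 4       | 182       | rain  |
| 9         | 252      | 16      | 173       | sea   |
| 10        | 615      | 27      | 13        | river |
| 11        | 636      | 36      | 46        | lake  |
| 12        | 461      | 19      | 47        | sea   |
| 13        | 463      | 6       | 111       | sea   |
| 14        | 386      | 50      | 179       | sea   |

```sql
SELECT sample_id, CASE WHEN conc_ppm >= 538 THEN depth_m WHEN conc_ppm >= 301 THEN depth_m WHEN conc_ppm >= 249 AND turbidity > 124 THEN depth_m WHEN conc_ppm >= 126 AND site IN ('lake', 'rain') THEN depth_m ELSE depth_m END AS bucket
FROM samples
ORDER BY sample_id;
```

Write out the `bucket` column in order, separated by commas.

sample_id=6: conc_ppm >= 538 → 15
sample_id=7: ELSE → 33
sample_id=8: conc_ppm >= 126 AND site IN ('lake', 'rain') → 4
sample_id=9: conc_ppm >= 249 AND turbidity > 124 → 16
sample_id=10: conc_ppm >= 538 → 27
sample_id=11: conc_ppm >= 538 → 36
sample_id=12: conc_ppm >= 301 → 19
sample_id=13: conc_ppm >= 301 → 6
sample_id=14: conc_ppm >= 301 → 50

15, 33, 4, 16, 27, 36, 19, 6, 50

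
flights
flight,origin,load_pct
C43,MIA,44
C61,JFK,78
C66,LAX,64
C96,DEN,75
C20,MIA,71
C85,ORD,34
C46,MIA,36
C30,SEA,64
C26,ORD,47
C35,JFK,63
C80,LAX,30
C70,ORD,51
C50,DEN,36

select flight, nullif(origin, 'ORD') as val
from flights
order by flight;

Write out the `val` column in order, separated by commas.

MIA, NULL, SEA, JFK, MIA, MIA, DEN, JFK, LAX, NULL, LAX, NULL, DEN

flight=C20: origin=MIA vs ORD: differ → MIA
flight=C26: origin=ORD vs ORD: equal → NULL
flight=C30: origin=SEA vs ORD: differ → SEA
flight=C35: origin=JFK vs ORD: differ → JFK
flight=C43: origin=MIA vs ORD: differ → MIA
flight=C46: origin=MIA vs ORD: differ → MIA
flight=C50: origin=DEN vs ORD: differ → DEN
flight=C61: origin=JFK vs ORD: differ → JFK
flight=C66: origin=LAX vs ORD: differ → LAX
flight=C70: origin=ORD vs ORD: equal → NULL
flight=C80: origin=LAX vs ORD: differ → LAX
flight=C85: origin=ORD vs ORD: equal → NULL
flight=C96: origin=DEN vs ORD: differ → DEN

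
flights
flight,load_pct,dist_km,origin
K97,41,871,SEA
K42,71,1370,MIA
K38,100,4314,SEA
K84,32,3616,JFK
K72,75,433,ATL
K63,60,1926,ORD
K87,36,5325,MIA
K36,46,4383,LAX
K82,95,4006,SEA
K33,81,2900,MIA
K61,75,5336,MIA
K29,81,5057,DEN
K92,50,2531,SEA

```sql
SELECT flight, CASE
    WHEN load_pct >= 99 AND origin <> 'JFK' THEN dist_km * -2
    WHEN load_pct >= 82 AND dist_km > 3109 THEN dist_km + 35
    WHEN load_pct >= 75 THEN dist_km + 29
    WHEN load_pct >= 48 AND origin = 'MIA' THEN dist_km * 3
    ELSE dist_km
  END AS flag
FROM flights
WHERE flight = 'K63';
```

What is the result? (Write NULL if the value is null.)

1926

flight = K63: load_pct=60, dist_km=1926, origin=ORD.
load_pct >= 99 AND origin <> 'JFK' → false
load_pct >= 82 AND dist_km > 3109 → false
load_pct >= 75 → false
load_pct >= 48 AND origin = 'MIA' → false
No prior WHEN matched → ELSE → 1926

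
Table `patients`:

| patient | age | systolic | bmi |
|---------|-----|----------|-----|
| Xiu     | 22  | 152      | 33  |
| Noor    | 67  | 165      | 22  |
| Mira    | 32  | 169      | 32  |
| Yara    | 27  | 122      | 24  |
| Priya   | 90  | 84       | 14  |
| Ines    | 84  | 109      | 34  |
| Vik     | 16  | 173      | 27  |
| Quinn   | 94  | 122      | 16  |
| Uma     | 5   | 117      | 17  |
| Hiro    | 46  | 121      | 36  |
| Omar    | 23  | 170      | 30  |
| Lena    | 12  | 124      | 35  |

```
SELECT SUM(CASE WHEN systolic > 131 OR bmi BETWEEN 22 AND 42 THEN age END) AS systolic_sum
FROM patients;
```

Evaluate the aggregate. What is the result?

329

patient=Xiu: ✓ → 22
patient=Noor: ✓ → 67
patient=Mira: ✓ → 32
patient=Yara: ✓ → 27
patient=Priya: ✗
patient=Ines: ✓ → 84
patient=Vik: ✓ → 16
patient=Quinn: ✗
patient=Uma: ✗
patient=Hiro: ✓ → 46
patient=Omar: ✓ → 23
patient=Lena: ✓ → 12
systolic_sum = 22 + 67 + 32 + 27 + 84 + 16 + 46 + 23 + 12 = 329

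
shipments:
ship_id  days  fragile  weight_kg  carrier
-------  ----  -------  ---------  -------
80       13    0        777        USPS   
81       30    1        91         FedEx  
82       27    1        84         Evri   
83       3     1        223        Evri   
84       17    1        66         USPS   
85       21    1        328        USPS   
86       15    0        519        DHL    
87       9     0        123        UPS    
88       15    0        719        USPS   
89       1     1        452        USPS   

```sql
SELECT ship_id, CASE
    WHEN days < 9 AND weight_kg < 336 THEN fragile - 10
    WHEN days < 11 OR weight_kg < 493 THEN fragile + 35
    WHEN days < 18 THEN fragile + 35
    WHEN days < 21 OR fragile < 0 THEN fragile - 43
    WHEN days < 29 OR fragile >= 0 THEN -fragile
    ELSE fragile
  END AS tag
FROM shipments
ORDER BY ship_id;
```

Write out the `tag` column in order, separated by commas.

35, 36, 36, -9, 36, 36, 35, 35, 35, 36

ship_id=80: days < 18 → 35
ship_id=81: days < 11 OR weight_kg < 493 → 36
ship_id=82: days < 11 OR weight_kg < 493 → 36
ship_id=83: days < 9 AND weight_kg < 336 → -9
ship_id=84: days < 11 OR weight_kg < 493 → 36
ship_id=85: days < 11 OR weight_kg < 493 → 36
ship_id=86: days < 18 → 35
ship_id=87: days < 11 OR weight_kg < 493 → 35
ship_id=88: days < 18 → 35
ship_id=89: days < 11 OR weight_kg < 493 → 36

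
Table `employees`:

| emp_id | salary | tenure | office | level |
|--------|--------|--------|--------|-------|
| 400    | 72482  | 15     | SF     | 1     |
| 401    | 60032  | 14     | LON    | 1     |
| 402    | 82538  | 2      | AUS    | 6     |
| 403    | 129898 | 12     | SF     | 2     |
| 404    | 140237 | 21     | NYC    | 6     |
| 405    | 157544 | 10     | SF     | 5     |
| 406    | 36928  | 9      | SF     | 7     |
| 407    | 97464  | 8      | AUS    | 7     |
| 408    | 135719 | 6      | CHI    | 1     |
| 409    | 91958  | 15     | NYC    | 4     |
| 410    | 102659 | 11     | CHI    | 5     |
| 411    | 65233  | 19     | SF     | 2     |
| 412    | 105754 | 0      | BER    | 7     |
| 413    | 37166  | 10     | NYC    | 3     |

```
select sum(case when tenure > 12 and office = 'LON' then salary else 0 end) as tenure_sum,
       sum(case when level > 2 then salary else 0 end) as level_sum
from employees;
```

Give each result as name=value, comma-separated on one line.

[tenure_sum: tenure > 12 and office = 'LON']
emp_id=400: ✗
emp_id=401: ✓ → 60032
emp_id=402: ✗
emp_id=403: ✗
emp_id=404: ✗
emp_id=405: ✗
emp_id=406: ✗
emp_id=407: ✗
emp_id=408: ✗
emp_id=409: ✗
emp_id=410: ✗
emp_id=411: ✗
emp_id=412: ✗
emp_id=413: ✗
tenure_sum = 60032
—
[level_sum: level > 2]
emp_id=400: ✗
emp_id=401: ✗
emp_id=402: ✓ → 82538
emp_id=403: ✗
emp_id=404: ✓ → 140237
emp_id=405: ✓ → 157544
emp_id=406: ✓ → 36928
emp_id=407: ✓ → 97464
emp_id=408: ✗
emp_id=409: ✓ → 91958
emp_id=410: ✓ → 102659
emp_id=411: ✗
emp_id=412: ✓ → 105754
emp_id=413: ✓ → 37166
level_sum = 82538 + 140237 + 157544 + 36928 + 97464 + 91958 + 102659 + 105754 + 37166 = 852248

tenure_sum=60032, level_sum=852248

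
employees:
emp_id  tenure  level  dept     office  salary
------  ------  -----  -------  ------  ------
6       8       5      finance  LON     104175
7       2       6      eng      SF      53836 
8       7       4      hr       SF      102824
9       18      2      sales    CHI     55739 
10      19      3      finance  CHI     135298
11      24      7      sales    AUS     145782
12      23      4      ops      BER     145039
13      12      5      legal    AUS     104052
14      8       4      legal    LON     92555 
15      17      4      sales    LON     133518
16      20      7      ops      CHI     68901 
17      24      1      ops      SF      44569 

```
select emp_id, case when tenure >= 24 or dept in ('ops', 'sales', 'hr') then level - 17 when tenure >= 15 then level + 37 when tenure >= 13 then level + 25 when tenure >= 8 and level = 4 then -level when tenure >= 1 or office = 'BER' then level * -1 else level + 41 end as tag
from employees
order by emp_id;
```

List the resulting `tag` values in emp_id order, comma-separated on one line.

-5, -6, -13, -15, 40, -10, -13, -5, -4, -13, -10, -16

emp_id=6: tenure >= 1 or office = 'BER' → -5
emp_id=7: tenure >= 1 or office = 'BER' → -6
emp_id=8: tenure >= 24 or dept in ('ops', 'sales', 'hr') → -13
emp_id=9: tenure >= 24 or dept in ('ops', 'sales', 'hr') → -15
emp_id=10: tenure >= 15 → 40
emp_id=11: tenure >= 24 or dept in ('ops', 'sales', 'hr') → -10
emp_id=12: tenure >= 24 or dept in ('ops', 'sales', 'hr') → -13
emp_id=13: tenure >= 1 or office = 'BER' → -5
emp_id=14: tenure >= 8 and level = 4 → -4
emp_id=15: tenure >= 24 or dept in ('ops', 'sales', 'hr') → -13
emp_id=16: tenure >= 24 or dept in ('ops', 'sales', 'hr') → -10
emp_id=17: tenure >= 24 or dept in ('ops', 'sales', 'hr') → -16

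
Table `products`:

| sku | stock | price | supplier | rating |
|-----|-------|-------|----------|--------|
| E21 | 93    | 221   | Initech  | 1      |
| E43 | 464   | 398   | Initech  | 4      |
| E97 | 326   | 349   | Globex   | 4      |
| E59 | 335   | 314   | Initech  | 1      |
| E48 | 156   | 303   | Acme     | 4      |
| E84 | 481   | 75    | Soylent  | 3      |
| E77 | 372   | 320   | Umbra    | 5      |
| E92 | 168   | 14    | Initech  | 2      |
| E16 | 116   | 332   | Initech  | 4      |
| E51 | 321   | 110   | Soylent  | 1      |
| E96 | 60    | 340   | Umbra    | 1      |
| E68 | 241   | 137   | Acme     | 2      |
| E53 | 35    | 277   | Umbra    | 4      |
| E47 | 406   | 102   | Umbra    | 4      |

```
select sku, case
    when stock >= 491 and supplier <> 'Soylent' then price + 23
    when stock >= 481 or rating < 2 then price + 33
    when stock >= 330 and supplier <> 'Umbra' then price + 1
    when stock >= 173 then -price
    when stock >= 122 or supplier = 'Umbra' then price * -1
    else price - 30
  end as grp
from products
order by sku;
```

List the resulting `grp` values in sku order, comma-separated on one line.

sku=E16: ELSE → 302
sku=E21: stock >= 481 or rating < 2 → 254
sku=E43: stock >= 330 and supplier <> 'Umbra' → 399
sku=E47: stock >= 173 → -102
sku=E48: stock >= 122 or supplier = 'Umbra' → -303
sku=E51: stock >= 481 or rating < 2 → 143
sku=E53: stock >= 122 or supplier = 'Umbra' → -277
sku=E59: stock >= 481 or rating < 2 → 347
sku=E68: stock >= 173 → -137
sku=E77: stock >= 173 → -320
sku=E84: stock >= 481 or rating < 2 → 108
sku=E92: stock >= 122 or supplier = 'Umbra' → -14
sku=E96: stock >= 481 or rating < 2 → 373
sku=E97: stock >= 173 → -349

302, 254, 399, -102, -303, 143, -277, 347, -137, -320, 108, -14, 373, -349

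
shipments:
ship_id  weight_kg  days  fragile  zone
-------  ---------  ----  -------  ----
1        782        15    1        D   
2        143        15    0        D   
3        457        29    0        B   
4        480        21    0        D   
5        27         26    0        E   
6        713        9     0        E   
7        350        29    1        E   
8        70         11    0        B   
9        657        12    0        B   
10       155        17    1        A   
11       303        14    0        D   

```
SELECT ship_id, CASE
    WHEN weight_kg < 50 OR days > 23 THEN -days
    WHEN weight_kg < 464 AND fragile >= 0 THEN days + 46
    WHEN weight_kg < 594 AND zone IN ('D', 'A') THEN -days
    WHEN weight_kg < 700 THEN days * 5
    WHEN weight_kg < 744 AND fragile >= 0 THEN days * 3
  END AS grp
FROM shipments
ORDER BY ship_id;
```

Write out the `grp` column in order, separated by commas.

ship_id=1: (no match → NULL) → NULL
ship_id=2: weight_kg < 464 AND fragile >= 0 → 61
ship_id=3: weight_kg < 50 OR days > 23 → -29
ship_id=4: weight_kg < 594 AND zone IN ('D', 'A') → -21
ship_id=5: weight_kg < 50 OR days > 23 → -26
ship_id=6: weight_kg < 744 AND fragile >= 0 → 27
ship_id=7: weight_kg < 50 OR days > 23 → -29
ship_id=8: weight_kg < 464 AND fragile >= 0 → 57
ship_id=9: weight_kg < 700 → 60
ship_id=10: weight_kg < 464 AND fragile >= 0 → 63
ship_id=11: weight_kg < 464 AND fragile >= 0 → 60

NULL, 61, -29, -21, -26, 27, -29, 57, 60, 63, 60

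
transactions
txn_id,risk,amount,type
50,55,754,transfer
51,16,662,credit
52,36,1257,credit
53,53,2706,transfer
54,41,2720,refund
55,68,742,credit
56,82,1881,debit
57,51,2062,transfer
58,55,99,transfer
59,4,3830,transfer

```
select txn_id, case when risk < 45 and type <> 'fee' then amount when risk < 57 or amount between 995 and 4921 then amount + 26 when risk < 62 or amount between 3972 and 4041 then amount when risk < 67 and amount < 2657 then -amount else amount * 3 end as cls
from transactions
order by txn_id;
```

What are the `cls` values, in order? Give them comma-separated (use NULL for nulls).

txn_id=50: risk < 57 or amount between 995 and 4921 → 780
txn_id=51: risk < 45 and type <> 'fee' → 662
txn_id=52: risk < 45 and type <> 'fee' → 1257
txn_id=53: risk < 57 or amount between 995 and 4921 → 2732
txn_id=54: risk < 45 and type <> 'fee' → 2720
txn_id=55: ELSE → 2226
txn_id=56: risk < 57 or amount between 995 and 4921 → 1907
txn_id=57: risk < 57 or amount between 995 and 4921 → 2088
txn_id=58: risk < 57 or amount between 995 and 4921 → 125
txn_id=59: risk < 45 and type <> 'fee' → 3830

780, 662, 1257, 2732, 2720, 2226, 1907, 2088, 125, 3830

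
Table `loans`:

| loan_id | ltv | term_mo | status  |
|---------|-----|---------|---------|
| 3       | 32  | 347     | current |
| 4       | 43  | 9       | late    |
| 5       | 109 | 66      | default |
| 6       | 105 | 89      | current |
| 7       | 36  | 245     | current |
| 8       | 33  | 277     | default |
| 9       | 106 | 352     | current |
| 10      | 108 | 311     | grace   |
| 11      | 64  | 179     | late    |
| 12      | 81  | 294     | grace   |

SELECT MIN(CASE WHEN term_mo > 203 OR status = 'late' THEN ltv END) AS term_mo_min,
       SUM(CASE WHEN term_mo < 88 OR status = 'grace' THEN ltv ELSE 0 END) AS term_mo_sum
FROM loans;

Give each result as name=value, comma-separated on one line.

[term_mo_min: term_mo > 203 OR status = 'late']
loan_id=3: ✓ → 32
loan_id=4: ✓ → 43
loan_id=5: ✗
loan_id=6: ✗
loan_id=7: ✓ → 36
loan_id=8: ✓ → 33
loan_id=9: ✓ → 106
loan_id=10: ✓ → 108
loan_id=11: ✓ → 64
loan_id=12: ✓ → 81
term_mo_min = MIN(32, 43, 36, 33, 106, 108, 64, 81) = 32
—
[term_mo_sum: term_mo < 88 OR status = 'grace']
loan_id=3: ✗
loan_id=4: ✓ → 43
loan_id=5: ✓ → 109
loan_id=6: ✗
loan_id=7: ✗
loan_id=8: ✗
loan_id=9: ✗
loan_id=10: ✓ → 108
loan_id=11: ✗
loan_id=12: ✓ → 81
term_mo_sum = 43 + 109 + 108 + 81 = 341

term_mo_min=32, term_mo_sum=341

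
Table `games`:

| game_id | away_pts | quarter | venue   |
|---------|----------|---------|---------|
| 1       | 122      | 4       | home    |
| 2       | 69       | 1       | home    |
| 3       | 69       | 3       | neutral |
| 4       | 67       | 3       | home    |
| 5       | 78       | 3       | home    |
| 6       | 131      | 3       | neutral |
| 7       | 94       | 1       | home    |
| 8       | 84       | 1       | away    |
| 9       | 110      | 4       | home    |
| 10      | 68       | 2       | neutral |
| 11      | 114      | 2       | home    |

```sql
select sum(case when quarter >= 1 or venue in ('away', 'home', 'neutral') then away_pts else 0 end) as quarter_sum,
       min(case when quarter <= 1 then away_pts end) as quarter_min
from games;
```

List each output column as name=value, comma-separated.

[quarter_sum: quarter >= 1 or venue in ('away', 'home', 'neutral')]
game_id=1: ✓ → 122
game_id=2: ✓ → 69
game_id=3: ✓ → 69
game_id=4: ✓ → 67
game_id=5: ✓ → 78
game_id=6: ✓ → 131
game_id=7: ✓ → 94
game_id=8: ✓ → 84
game_id=9: ✓ → 110
game_id=10: ✓ → 68
game_id=11: ✓ → 114
quarter_sum = 122 + 69 + 69 + 67 + 78 + 131 + 94 + 84 + 110 + 68 + 114 = 1006
—
[quarter_min: quarter <= 1]
game_id=1: ✗
game_id=2: ✓ → 69
game_id=3: ✗
game_id=4: ✗
game_id=5: ✗
game_id=6: ✗
game_id=7: ✓ → 94
game_id=8: ✓ → 84
game_id=9: ✗
game_id=10: ✗
game_id=11: ✗
quarter_min = MIN(69, 94, 84) = 69

quarter_sum=1006, quarter_min=69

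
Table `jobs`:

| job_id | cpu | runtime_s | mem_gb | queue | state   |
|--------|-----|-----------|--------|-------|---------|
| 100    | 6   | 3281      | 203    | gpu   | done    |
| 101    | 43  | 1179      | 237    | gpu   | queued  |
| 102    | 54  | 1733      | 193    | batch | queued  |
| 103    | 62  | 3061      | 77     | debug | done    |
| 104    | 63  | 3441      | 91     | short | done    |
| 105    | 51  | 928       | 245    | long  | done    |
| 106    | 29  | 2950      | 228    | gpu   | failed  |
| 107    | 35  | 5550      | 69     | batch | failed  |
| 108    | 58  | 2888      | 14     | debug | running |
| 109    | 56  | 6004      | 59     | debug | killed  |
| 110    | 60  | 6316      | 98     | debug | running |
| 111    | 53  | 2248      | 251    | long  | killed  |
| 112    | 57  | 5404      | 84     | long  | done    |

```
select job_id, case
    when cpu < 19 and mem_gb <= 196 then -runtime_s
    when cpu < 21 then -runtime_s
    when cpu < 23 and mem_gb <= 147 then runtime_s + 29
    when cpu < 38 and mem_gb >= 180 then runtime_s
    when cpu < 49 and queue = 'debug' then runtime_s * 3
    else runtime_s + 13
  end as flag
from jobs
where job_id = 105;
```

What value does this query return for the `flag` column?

941

job_id = 105: cpu=51, runtime_s=928, mem_gb=245, queue=long, state=done.
cpu < 19 and mem_gb <= 196 → false
cpu < 21 → false
cpu < 23 and mem_gb <= 147 → false
cpu < 38 and mem_gb >= 180 → false
cpu < 49 and queue = 'debug' → false
No prior WHEN matched → ELSE → 941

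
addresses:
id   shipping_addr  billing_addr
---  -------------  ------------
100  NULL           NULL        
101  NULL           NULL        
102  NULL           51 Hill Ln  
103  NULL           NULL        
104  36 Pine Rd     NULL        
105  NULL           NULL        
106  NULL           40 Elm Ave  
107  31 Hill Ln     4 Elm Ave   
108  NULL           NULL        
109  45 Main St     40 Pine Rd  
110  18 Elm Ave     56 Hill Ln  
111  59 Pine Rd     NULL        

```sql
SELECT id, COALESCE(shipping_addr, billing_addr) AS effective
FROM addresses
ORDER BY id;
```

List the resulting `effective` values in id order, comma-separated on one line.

id=100: shipping_addr=NULL, billing_addr=NULL (all NULL) → NULL
id=101: shipping_addr=NULL, billing_addr=NULL (all NULL) → NULL
id=102: shipping_addr=NULL, billing_addr=51 Hill Ln → 51 Hill Ln
id=103: shipping_addr=NULL, billing_addr=NULL (all NULL) → NULL
id=104: shipping_addr=36 Pine Rd → 36 Pine Rd
id=105: shipping_addr=NULL, billing_addr=NULL (all NULL) → NULL
id=106: shipping_addr=NULL, billing_addr=40 Elm Ave → 40 Elm Ave
id=107: shipping_addr=31 Hill Ln → 31 Hill Ln
id=108: shipping_addr=NULL, billing_addr=NULL (all NULL) → NULL
id=109: shipping_addr=45 Main St → 45 Main St
id=110: shipping_addr=18 Elm Ave → 18 Elm Ave
id=111: shipping_addr=59 Pine Rd → 59 Pine Rd

NULL, NULL, 51 Hill Ln, NULL, 36 Pine Rd, NULL, 40 Elm Ave, 31 Hill Ln, NULL, 45 Main St, 18 Elm Ave, 59 Pine Rd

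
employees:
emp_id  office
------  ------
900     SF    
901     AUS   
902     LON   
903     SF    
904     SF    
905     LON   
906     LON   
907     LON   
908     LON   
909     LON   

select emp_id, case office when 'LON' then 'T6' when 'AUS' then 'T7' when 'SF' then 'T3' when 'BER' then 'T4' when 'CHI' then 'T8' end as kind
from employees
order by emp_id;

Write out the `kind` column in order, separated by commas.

emp_id=900: office='SF' → T3
emp_id=901: office='AUS' → T7
emp_id=902: office='LON' → T6
emp_id=903: office='SF' → T3
emp_id=904: office='SF' → T3
emp_id=905: office='LON' → T6
emp_id=906: office='LON' → T6
emp_id=907: office='LON' → T6
emp_id=908: office='LON' → T6
emp_id=909: office='LON' → T6

T3, T7, T6, T3, T3, T6, T6, T6, T6, T6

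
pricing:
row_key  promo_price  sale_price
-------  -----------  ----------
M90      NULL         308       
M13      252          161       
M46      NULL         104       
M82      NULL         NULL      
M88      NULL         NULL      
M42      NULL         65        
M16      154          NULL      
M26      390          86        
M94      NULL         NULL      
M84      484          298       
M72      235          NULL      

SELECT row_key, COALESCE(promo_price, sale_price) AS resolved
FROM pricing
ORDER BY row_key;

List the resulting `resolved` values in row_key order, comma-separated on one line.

row_key=M13: promo_price=252 → 252
row_key=M16: promo_price=154 → 154
row_key=M26: promo_price=390 → 390
row_key=M42: promo_price=NULL, sale_price=65 → 65
row_key=M46: promo_price=NULL, sale_price=104 → 104
row_key=M72: promo_price=235 → 235
row_key=M82: promo_price=NULL, sale_price=NULL (all NULL) → NULL
row_key=M84: promo_price=484 → 484
row_key=M88: promo_price=NULL, sale_price=NULL (all NULL) → NULL
row_key=M90: promo_price=NULL, sale_price=308 → 308
row_key=M94: promo_price=NULL, sale_price=NULL (all NULL) → NULL

252, 154, 390, 65, 104, 235, NULL, 484, NULL, 308, NULL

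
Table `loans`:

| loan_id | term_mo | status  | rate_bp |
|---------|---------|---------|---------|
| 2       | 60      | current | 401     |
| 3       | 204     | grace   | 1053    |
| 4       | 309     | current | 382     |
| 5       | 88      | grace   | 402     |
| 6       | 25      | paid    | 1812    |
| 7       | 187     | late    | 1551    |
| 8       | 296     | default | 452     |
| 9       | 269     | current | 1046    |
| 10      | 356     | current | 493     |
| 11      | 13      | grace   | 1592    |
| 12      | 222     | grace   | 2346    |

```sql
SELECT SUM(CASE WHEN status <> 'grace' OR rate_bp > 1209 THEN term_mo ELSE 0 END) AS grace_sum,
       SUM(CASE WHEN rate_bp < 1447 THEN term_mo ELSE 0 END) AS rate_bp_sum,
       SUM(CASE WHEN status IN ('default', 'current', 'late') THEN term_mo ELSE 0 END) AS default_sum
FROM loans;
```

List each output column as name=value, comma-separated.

grace_sum=1737, rate_bp_sum=1582, default_sum=1477

[grace_sum: status <> 'grace' OR rate_bp > 1209]
loan_id=2: ✓ → 60
loan_id=3: ✗
loan_id=4: ✓ → 309
loan_id=5: ✗
loan_id=6: ✓ → 25
loan_id=7: ✓ → 187
loan_id=8: ✓ → 296
loan_id=9: ✓ → 269
loan_id=10: ✓ → 356
loan_id=11: ✓ → 13
loan_id=12: ✓ → 222
grace_sum = 60 + 309 + 25 + 187 + 296 + 269 + 356 + 13 + 222 = 1737
—
[rate_bp_sum: rate_bp < 1447]
loan_id=2: ✓ → 60
loan_id=3: ✓ → 204
loan_id=4: ✓ → 309
loan_id=5: ✓ → 88
loan_id=6: ✗
loan_id=7: ✗
loan_id=8: ✓ → 296
loan_id=9: ✓ → 269
loan_id=10: ✓ → 356
loan_id=11: ✗
loan_id=12: ✗
rate_bp_sum = 60 + 204 + 309 + 88 + 296 + 269 + 356 = 1582
—
[default_sum: status IN ('default', 'current', 'late')]
loan_id=2: ✓ → 60
loan_id=3: ✗
loan_id=4: ✓ → 309
loan_id=5: ✗
loan_id=6: ✗
loan_id=7: ✓ → 187
loan_id=8: ✓ → 296
loan_id=9: ✓ → 269
loan_id=10: ✓ → 356
loan_id=11: ✗
loan_id=12: ✗
default_sum = 60 + 309 + 187 + 296 + 269 + 356 = 1477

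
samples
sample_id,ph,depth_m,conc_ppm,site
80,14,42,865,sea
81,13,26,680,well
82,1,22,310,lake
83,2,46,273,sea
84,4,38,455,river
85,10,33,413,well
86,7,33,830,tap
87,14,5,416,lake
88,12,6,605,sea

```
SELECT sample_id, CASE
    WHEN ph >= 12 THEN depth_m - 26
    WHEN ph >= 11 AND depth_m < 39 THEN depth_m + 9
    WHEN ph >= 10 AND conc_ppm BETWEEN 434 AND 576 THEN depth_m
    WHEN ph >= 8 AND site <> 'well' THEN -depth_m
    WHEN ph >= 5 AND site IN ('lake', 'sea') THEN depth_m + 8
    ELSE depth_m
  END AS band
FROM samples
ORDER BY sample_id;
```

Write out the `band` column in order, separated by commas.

sample_id=80: ph >= 12 → 16
sample_id=81: ph >= 12 → 0
sample_id=82: ELSE → 22
sample_id=83: ELSE → 46
sample_id=84: ELSE → 38
sample_id=85: ELSE → 33
sample_id=86: ELSE → 33
sample_id=87: ph >= 12 → -21
sample_id=88: ph >= 12 → -20

16, 0, 22, 46, 38, 33, 33, -21, -20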